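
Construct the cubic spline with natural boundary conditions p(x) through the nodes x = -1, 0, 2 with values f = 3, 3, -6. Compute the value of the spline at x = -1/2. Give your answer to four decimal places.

Put σ_i = p'' at the i-th knot. Here h = (1, 2) and Δ = (0, -9/2), so the interior equations h_(i-1)·σ_(i-1) + 2(h_(i-1)+h_i)·σ_i + h_i·σ_(i+1) = 6(Δ_i − Δ_(i-1)) read
  1·σ_0 + 6·σ_1 + 2·σ_2 = 6(Δ_1 - Δ_0) = -27
Natural end conditions: σ_0 = σ_2 = 0.
Hence σ_0 = 0, σ_1 = -9/2, σ_2 = 0.
On [-1, 0], p(x) = 3 + 3/4·(x + 1) + 0·(x + 1)² - 3/4·(x + 1)³.
With (x + 1) = 1/2: p(-1/2) = 105/32.

3.2813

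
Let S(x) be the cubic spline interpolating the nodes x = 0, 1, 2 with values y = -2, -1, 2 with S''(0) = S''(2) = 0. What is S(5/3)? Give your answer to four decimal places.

Put m_i = S'' at the i-th knot. Here h = (1, 1) and Δ = (1, 3), so the interior equations h_(i-1)·m_(i-1) + 2(h_(i-1)+h_i)·m_i + h_i·m_(i+1) = 6(Δ_i − Δ_(i-1)) read
  1·m_0 + 4·m_1 + 1·m_2 = 6(Δ_1 - Δ_0) = 12
Natural end conditions: m_0 = m_2 = 0.
Solving: m_0 = 0, m_1 = 3, m_2 = 0.
On [1, 2], S(x) = -1 + 2·(x - 1) + 3/2·(x - 1)² - 1/2·(x - 1)³.
With (x - 1) = 2/3: S(5/3) = 23/27.

0.8519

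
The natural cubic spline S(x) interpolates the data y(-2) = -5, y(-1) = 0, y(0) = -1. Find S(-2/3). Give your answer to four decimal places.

0.2222

Write M_i for S''(x_i). With h_i = 1, 1 and divided differences Δ_i = 5, -1, the continuity of S' gives the tridiagonal system
  1·M_0 + 4·M_1 + 1·M_2 = 6(Δ_1 - Δ_0) = -36
Natural end conditions: M_0 = M_2 = 0.
Forward elimination and back-substitution give M_0 = 0, M_1 = -9, M_2 = 0.
On [-1, 0], S(x) = 0 + 2·(x + 1) - 9/2·(x + 1)² + 3/2·(x + 1)³.
With (x + 1) = 1/3: S(-2/3) = 2/9.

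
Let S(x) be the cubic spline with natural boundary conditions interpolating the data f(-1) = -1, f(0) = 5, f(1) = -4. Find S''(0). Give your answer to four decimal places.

-22.5000

Put σ_i = S'' at the i-th knot. Here h = (1, 1) and Δ = (6, -9), so the interior equations h_(i-1)·σ_(i-1) + 2(h_(i-1)+h_i)·σ_i + h_i·σ_(i+1) = 6(Δ_i − Δ_(i-1)) read
  1·σ_0 + 4·σ_1 + 1·σ_2 = 6(Δ_1 - Δ_0) = -90
Natural end conditions: σ_0 = σ_2 = 0.
Hence σ_0 = 0, σ_1 = -45/2, σ_2 = 0.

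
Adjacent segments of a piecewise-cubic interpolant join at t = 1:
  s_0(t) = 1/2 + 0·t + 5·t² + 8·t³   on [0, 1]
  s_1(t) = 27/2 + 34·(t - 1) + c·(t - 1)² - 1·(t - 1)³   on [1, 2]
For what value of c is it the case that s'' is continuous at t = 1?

s_0''(t) = 10 + 48·t, so s_0''(1) = 58. On the right, s_1''(1) = 2c, so c = 29.

29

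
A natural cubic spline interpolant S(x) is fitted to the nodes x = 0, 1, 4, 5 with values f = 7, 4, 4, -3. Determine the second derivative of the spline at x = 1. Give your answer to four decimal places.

Put M_i = S'' at the i-th knot. Here h = (1, 3, 1) and Δ = (-3, 0, -7), so the interior equations h_(i-1)·M_(i-1) + 2(h_(i-1)+h_i)·M_i + h_i·M_(i+1) = 6(Δ_i − Δ_(i-1)) read
  1·M_0 + 8·M_1 + 3·M_2 = 6(Δ_1 - Δ_0) = 18
  3·M_1 + 8·M_2 + 1·M_3 = 6(Δ_2 - Δ_1) = -42
Natural end conditions: M_0 = M_3 = 0.
Hence M_0 = 0, M_1 = 54/11, M_2 = -78/11, M_3 = 0.

4.9091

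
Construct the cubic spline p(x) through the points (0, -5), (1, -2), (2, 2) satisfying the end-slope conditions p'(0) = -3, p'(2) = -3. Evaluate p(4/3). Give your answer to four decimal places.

0.2593

Write M_i for p''(x_i). With h_i = 1, 1 and divided differences Δ_i = 3, 4, the continuity of p' gives the tridiagonal system
  1·M_0 + 4·M_1 + 1·M_2 = 6(Δ_1 - Δ_0) = 6
Clamped end conditions give two more equations: 2h_0·M_0 + h_0·M_1 = 6(Δ_0 - p'(0)) = 36 and h_1·M_1 + 2h_1·M_2 = 6(p'(2) - Δ_1) = -42.
Hence M_0 = 33/2, M_1 = 3, M_2 = -45/2.
On [1, 2], p(x) = -2 + 27/4·(x - 1) + 3/2·(x - 1)² - 17/4·(x - 1)³.
With (x - 1) = 1/3: p(4/3) = 7/27.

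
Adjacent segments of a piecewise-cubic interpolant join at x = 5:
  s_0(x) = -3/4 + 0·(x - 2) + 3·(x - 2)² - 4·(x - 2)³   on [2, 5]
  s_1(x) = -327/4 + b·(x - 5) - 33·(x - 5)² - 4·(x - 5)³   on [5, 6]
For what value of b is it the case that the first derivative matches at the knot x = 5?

-90

s_0'(x) = 0 + 6·(x - 2) - 12·(x - 2)², so s_0'(5) = -90. On the right, s_1'(5) = b, so b = -90.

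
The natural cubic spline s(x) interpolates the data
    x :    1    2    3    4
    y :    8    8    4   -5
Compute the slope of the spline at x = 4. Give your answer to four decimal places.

-10.0667

Put σ_i = s'' at the i-th knot. Here h = (1, 1, 1) and Δ = (0, -4, -9), so the interior equations h_(i-1)·σ_(i-1) + 2(h_(i-1)+h_i)·σ_i + h_i·σ_(i+1) = 6(Δ_i − Δ_(i-1)) read
  1·σ_0 + 4·σ_1 + 1·σ_2 = 6(Δ_1 - Δ_0) = -24
  1·σ_1 + 4·σ_2 + 1·σ_3 = 6(Δ_2 - Δ_1) = -30
Natural end conditions: σ_0 = σ_3 = 0.
Hence σ_0 = 0, σ_1 = -22/5, σ_2 = -32/5, σ_3 = 0.
On [3, 4], s'(x) = b_2 + 2c_2·(x - 3) + 3d_2·(x - 3)² with b_2 = Δ_2 - h_2(2σ_2 + σ_3)/6 = -103/15, c_2 = σ_2/2 = -16/5, d_2 = (σ_3 - σ_2)/(6h_2) = 16/15. So s'(4) = -151/15.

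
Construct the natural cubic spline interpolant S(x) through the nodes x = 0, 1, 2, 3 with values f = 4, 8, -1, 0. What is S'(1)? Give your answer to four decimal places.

-4.2667

Put M_i = S'' at the i-th knot. Here h = (1, 1, 1) and Δ = (4, -9, 1), so the interior equations h_(i-1)·M_(i-1) + 2(h_(i-1)+h_i)·M_i + h_i·M_(i+1) = 6(Δ_i − Δ_(i-1)) read
  1·M_0 + 4·M_1 + 1·M_2 = 6(Δ_1 - Δ_0) = -78
  1·M_1 + 4·M_2 + 1·M_3 = 6(Δ_2 - Δ_1) = 60
Natural end conditions: M_0 = M_3 = 0.
Forward elimination and back-substitution give M_0 = 0, M_1 = -124/5, M_2 = 106/5, M_3 = 0.
On [1, 2], S'(x) = b_1 + 2c_1·(x - 1) + 3d_1·(x - 1)² with b_1 = Δ_1 - h_1(2M_1 + M_2)/6 = -64/15, c_1 = M_1/2 = -62/5, d_1 = (M_2 - M_1)/(6h_1) = 23/3. So S'(1) = -64/15.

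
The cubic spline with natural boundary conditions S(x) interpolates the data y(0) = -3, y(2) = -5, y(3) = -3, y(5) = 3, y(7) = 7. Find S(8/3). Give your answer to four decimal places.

-3.8600

Write M_i for S''(x_i). With h_i = 2, 1, 2, 2 and divided differences Δ_i = -1, 2, 3, 2, the continuity of S' gives the tridiagonal system
  2·M_0 + 6·M_1 + 1·M_2 = 6(Δ_1 - Δ_0) = 18
  1·M_1 + 6·M_2 + 2·M_3 = 6(Δ_2 - Δ_1) = 6
  2·M_2 + 8·M_3 + 2·M_4 = 6(Δ_3 - Δ_2) = -6
Natural end conditions: M_0 = M_4 = 0.
Forward elimination and back-substitution give M_0 = 0, M_1 = 183/64, M_2 = 27/32, M_3 = -123/128, M_4 = 0.
On [2, 3], S(x) = -5 + 29/32·(x - 2) + 183/128·(x - 2)² - 43/128·(x - 2)³.
With (x - 2) = 2/3: S(8/3) = -3335/864.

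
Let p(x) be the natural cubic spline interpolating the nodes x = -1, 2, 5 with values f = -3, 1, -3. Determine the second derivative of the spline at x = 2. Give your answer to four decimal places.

Put M_i = p'' at the i-th knot. Here h = (3, 3) and Δ = (4/3, -4/3), so the interior equations h_(i-1)·M_(i-1) + 2(h_(i-1)+h_i)·M_i + h_i·M_(i+1) = 6(Δ_i − Δ_(i-1)) read
  3·M_0 + 12·M_1 + 3·M_2 = 6(Δ_1 - Δ_0) = -16
Natural end conditions: M_0 = M_2 = 0.
Forward elimination and back-substitution give M_0 = 0, M_1 = -4/3, M_2 = 0.

-1.3333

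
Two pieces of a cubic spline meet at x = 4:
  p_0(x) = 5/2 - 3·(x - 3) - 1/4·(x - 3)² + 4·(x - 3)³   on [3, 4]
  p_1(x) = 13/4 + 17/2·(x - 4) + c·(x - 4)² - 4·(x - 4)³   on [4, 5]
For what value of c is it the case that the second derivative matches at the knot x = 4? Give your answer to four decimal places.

11.7500

p_0''(x) = -1/2 + 24·(x - 3), so p_0''(4) = 47/2. On the right, p_1''(4) = 2c, so c = 47/4.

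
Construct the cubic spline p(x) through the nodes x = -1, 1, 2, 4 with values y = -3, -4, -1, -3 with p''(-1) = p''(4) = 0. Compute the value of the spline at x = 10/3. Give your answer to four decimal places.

-1.4021

Write M_i for p''(x_i). With h_i = 2, 1, 2 and divided differences Δ_i = -1/2, 3, -1, the continuity of p' gives the tridiagonal system
  2·M_0 + 6·M_1 + 1·M_2 = 6(Δ_1 - Δ_0) = 21
  1·M_1 + 6·M_2 + 2·M_3 = 6(Δ_2 - Δ_1) = -24
Natural end conditions: M_0 = M_3 = 0.
Solving the tridiagonal system: M_0 = 0, M_1 = 30/7, M_2 = -33/7, M_3 = 0.
On [2, 4], p(x) = -1 + 15/7·(x - 2) - 33/14·(x - 2)² + 11/28·(x - 2)³.
With (x - 2) = 4/3: p(10/3) = -265/189.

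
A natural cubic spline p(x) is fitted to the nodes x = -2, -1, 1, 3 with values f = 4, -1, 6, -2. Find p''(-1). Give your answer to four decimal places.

With M_i denoting the second derivative at x_i, h_i = 1, 2, 2, and Δ_i = (y_(i+1) − y_i)/h_i = -5, 7/2, -4:
  1·M_0 + 6·M_1 + 2·M_2 = 6(Δ_1 - Δ_0) = 51
  2·M_1 + 8·M_2 + 2·M_3 = 6(Δ_2 - Δ_1) = -45
Natural end conditions: M_0 = M_3 = 0.
Solving: M_0 = 0, M_1 = 249/22, M_2 = -93/11, M_3 = 0.

11.3182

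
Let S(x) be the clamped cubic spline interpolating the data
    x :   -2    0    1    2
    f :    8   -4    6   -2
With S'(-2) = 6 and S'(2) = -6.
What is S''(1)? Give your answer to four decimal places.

-42.5455

With M_i denoting the second derivative at x_i, h_i = 2, 1, 1, and Δ_i = (y_(i+1) − y_i)/h_i = -6, 10, -8:
  2·M_0 + 6·M_1 + 1·M_2 = 6(Δ_1 - Δ_0) = 96
  1·M_1 + 4·M_2 + 1·M_3 = 6(Δ_2 - Δ_1) = -108
Clamped end conditions give two more equations: 2h_0·M_0 + h_0·M_1 = 6(Δ_0 - S'(-2)) = -72 and h_2·M_2 + 2h_2·M_3 = 6(S'(2) - Δ_2) = 12.
Hence M_0 = -390/11, M_1 = 384/11, M_2 = -468/11, M_3 = 300/11.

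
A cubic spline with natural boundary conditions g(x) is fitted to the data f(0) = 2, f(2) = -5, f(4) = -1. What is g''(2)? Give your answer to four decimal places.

4.1250

Write M_i for g''(x_i). With h_i = 2, 2 and divided differences Δ_i = -7/2, 2, the continuity of g' gives the tridiagonal system
  2·M_0 + 8·M_1 + 2·M_2 = 6(Δ_1 - Δ_0) = 33
Natural end conditions: M_0 = M_2 = 0.
Hence M_0 = 0, M_1 = 33/8, M_2 = 0.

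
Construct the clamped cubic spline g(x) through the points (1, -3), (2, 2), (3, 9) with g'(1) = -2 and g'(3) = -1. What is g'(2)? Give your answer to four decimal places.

Write M_i for g''(x_i). With h_i = 1, 1 and divided differences Δ_i = 5, 7, the continuity of g' gives the tridiagonal system
  1·M_0 + 4·M_1 + 1·M_2 = 6(Δ_1 - Δ_0) = 12
Clamped end conditions give two more equations: 2h_0·M_0 + h_0·M_1 = 6(Δ_0 - g'(1)) = 42 and h_1·M_1 + 2h_1·M_2 = 6(g'(3) - Δ_1) = -48.
Hence M_0 = 37/2, M_1 = 5, M_2 = -53/2.
On [2, 3], g'(x) = b_1 + 2c_1·(x - 2) + 3d_1·(x - 2)² with b_1 = Δ_1 - h_1(2M_1 + M_2)/6 = 39/4, c_1 = M_1/2 = 5/2, d_1 = (M_2 - M_1)/(6h_1) = -21/4. So g'(2) = 39/4.

9.7500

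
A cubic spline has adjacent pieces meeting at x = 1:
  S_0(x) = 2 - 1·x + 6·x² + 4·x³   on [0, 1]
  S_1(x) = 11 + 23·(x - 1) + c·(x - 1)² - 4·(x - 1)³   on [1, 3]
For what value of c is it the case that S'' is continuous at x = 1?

S_0''(x) = 12 + 24·x, so S_0''(1) = 36. On the right, S_1''(1) = 2c, so c = 18.

18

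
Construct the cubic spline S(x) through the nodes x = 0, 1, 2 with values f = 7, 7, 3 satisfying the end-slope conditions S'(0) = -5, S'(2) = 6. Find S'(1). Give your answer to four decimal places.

-3.2500

Let σ_i = S''(x_i). Step sizes h_i = 1, 1; slopes of the chords Δ_i = (y_(i+1) - y_i)/h_i = 0, -4.
  1·σ_0 + 4·σ_1 + 1·σ_2 = 6(Δ_1 - Δ_0) = -24
Clamped end conditions give two more equations: 2h_0·σ_0 + h_0·σ_1 = 6(Δ_0 - S'(0)) = 30 and h_1·σ_1 + 2h_1·σ_2 = 6(S'(2) - Δ_1) = 60.
Solving: σ_0 = 53/2, σ_1 = -23, σ_2 = 83/2.
On [1, 2], S'(x) = b_1 + 2c_1·(x - 1) + 3d_1·(x - 1)² with b_1 = Δ_1 - h_1(2σ_1 + σ_2)/6 = -13/4, c_1 = σ_1/2 = -23/2, d_1 = (σ_2 - σ_1)/(6h_1) = 43/4. So S'(1) = -13/4.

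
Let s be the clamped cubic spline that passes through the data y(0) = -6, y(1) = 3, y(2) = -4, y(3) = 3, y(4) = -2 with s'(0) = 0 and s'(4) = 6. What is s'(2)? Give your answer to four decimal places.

-0.4286

With M_i denoting the second derivative at x_i, h_i = 1, 1, 1, 1, and Δ_i = (y_(i+1) − y_i)/h_i = 9, -7, 7, -5:
  1·M_0 + 4·M_1 + 1·M_2 = 6(Δ_1 - Δ_0) = -96
  1·M_1 + 4·M_2 + 1·M_3 = 6(Δ_2 - Δ_1) = 84
  1·M_2 + 4·M_3 + 1·M_4 = 6(Δ_3 - Δ_2) = -72
Clamped end conditions give two more equations: 2h_0·M_0 + h_0·M_1 = 6(Δ_0 - s'(0)) = 54 and h_3·M_3 + 2h_3·M_4 = 6(s'(4) - Δ_3) = 66.
Forward elimination and back-substitution give M_0 = 711/14, M_1 = -333/7, M_2 = 87/2, M_3 = -297/7, M_4 = 759/14.
On [2, 3], s'(t) = b_2 + 2c_2·(t - 2) + 3d_2·(t - 2)² with b_2 = Δ_2 - h_2(2M_2 + M_3)/6 = -3/7, c_2 = M_2/2 = 87/4, d_2 = (M_3 - M_2)/(6h_2) = -401/28. So s'(2) = -3/7.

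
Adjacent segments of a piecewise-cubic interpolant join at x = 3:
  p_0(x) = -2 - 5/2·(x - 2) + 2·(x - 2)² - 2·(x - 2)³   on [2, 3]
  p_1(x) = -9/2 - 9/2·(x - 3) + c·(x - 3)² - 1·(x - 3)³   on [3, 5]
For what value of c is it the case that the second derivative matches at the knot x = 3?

p_0''(x) = 4 - 12·(x - 2), so p_0''(3) = -8. On the right, p_1''(3) = 2c, so c = -4.

-4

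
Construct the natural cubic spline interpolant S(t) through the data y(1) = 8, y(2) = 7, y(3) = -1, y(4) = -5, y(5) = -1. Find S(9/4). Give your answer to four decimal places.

5.4110

Write m_i for S''(x_i). With h_i = 1, 1, 1, 1 and divided differences Δ_i = -1, -8, -4, 4, the continuity of S' gives the tridiagonal system
  1·m_0 + 4·m_1 + 1·m_2 = 6(Δ_1 - Δ_0) = -42
  1·m_1 + 4·m_2 + 1·m_3 = 6(Δ_2 - Δ_1) = 24
  1·m_2 + 4·m_3 + 1·m_4 = 6(Δ_3 - Δ_2) = 48
Natural end conditions: m_0 = m_4 = 0.
Solving the tridiagonal system: m_0 = 0, m_1 = -339/28, m_2 = 45/7, m_3 = 291/28, m_4 = 0.
On [2, 3], S(t) = 7 - 141/28·(t - 2) - 339/56·(t - 2)² + 173/56·(t - 2)³.
With (t - 2) = 1/4: S(9/4) = 19393/3584.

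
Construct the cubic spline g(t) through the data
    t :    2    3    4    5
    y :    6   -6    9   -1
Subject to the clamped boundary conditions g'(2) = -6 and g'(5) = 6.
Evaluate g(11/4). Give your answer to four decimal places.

Write m_i for g''(x_i). With h_i = 1, 1, 1 and divided differences Δ_i = -12, 15, -10, the continuity of g' gives the tridiagonal system
  1·m_0 + 4·m_1 + 1·m_2 = 6(Δ_1 - Δ_0) = 162
  1·m_1 + 4·m_2 + 1·m_3 = 6(Δ_2 - Δ_1) = -150
Clamped end conditions give two more equations: 2h_0·m_0 + h_0·m_1 = 6(Δ_0 - g'(2)) = -36 and h_2·m_2 + 2h_2·m_3 = 6(g'(5) - Δ_2) = 96.
Forward elimination and back-substitution give m_0 = -274/5, m_1 = 368/5, m_2 = -388/5, m_3 = 434/5.
On [2, 3], g(t) = 6 - 6·(t - 2) - 137/5·(t - 2)² + 107/5·(t - 2)³.
With (t - 2) = 3/4: g(11/4) = -1563/320.

-4.8844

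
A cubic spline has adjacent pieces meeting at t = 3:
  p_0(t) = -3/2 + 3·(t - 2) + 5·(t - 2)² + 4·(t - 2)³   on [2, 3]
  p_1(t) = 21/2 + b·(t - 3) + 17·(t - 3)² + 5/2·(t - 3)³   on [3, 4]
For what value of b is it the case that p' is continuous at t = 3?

25

p_0'(t) = 3 + 10·(t - 2) + 12·(t - 2)², so p_0'(3) = 25. On the right, p_1'(3) = b, so b = 25.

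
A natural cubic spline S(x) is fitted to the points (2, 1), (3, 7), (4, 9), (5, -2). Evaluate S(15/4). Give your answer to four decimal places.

Put σ_i = S'' at the i-th knot. Here h = (1, 1, 1) and Δ = (6, 2, -11), so the interior equations h_(i-1)·σ_(i-1) + 2(h_(i-1)+h_i)·σ_i + h_i·σ_(i+1) = 6(Δ_i − Δ_(i-1)) read
  1·σ_0 + 4·σ_1 + 1·σ_2 = 6(Δ_1 - Δ_0) = -24
  1·σ_1 + 4·σ_2 + 1·σ_3 = 6(Δ_2 - Δ_1) = -78
Natural end conditions: σ_0 = σ_3 = 0.
Hence σ_0 = 0, σ_1 = -6/5, σ_2 = -96/5, σ_3 = 0.
On [3, 4], S(x) = 7 + 28/5·(x - 3) - 3/5·(x - 3)² - 3·(x - 3)³.
With (x - 3) = 3/4: S(15/4) = 3071/320.

9.5969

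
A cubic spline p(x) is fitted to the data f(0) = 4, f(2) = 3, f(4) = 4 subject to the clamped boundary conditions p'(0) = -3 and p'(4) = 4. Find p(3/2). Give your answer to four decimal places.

With σ_i denoting the second derivative at x_i, h_i = 2, 2, and Δ_i = (y_(i+1) − y_i)/h_i = -1/2, 1/2:
  2·σ_0 + 8·σ_1 + 2·σ_2 = 6(Δ_1 - Δ_0) = 6
Clamped end conditions give two more equations: 2h_0·σ_0 + h_0·σ_1 = 6(Δ_0 - p'(0)) = 15 and h_1·σ_1 + 2h_1·σ_2 = 6(p'(4) - Δ_1) = 21.
Forward elimination and back-substitution give σ_0 = 19/4, σ_1 = -2, σ_2 = 25/4.
On [0, 2], p(x) = 4 - 3·x + 19/8·x² - 9/16·x³.
With x = 3/2: p(3/2) = 377/128.

2.9453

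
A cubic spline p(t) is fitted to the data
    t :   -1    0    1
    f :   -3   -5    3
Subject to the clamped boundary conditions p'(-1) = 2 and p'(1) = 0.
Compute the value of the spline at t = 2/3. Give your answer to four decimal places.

Put M_i = p'' at the i-th knot. Here h = (1, 1) and Δ = (-2, 8), so the interior equations h_(i-1)·M_(i-1) + 2(h_(i-1)+h_i)·M_i + h_i·M_(i+1) = 6(Δ_i − Δ_(i-1)) read
  1·M_0 + 4·M_1 + 1·M_2 = 6(Δ_1 - Δ_0) = 60
Clamped end conditions give two more equations: 2h_0·M_0 + h_0·M_1 = 6(Δ_0 - p'(-1)) = -24 and h_1·M_1 + 2h_1·M_2 = 6(p'(1) - Δ_1) = -48.
Solving the tridiagonal system: M_0 = -28, M_1 = 32, M_2 = -40.
On [0, 1], p(t) = -5 + 4·t + 16·t² - 12·t³.
With t = 2/3: p(2/3) = 11/9.

1.2222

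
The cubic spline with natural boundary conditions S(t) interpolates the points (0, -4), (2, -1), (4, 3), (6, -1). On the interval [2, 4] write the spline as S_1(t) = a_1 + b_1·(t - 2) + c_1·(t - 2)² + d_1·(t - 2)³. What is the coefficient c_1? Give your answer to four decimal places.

0.6000

Write σ_i for S''(x_i). With h_i = 2, 2, 2 and divided differences Δ_i = 3/2, 2, -2, the continuity of S' gives the tridiagonal system
  2·σ_0 + 8·σ_1 + 2·σ_2 = 6(Δ_1 - Δ_0) = 3
  2·σ_1 + 8·σ_2 + 2·σ_3 = 6(Δ_2 - Δ_1) = -24
Natural end conditions: σ_0 = σ_3 = 0.
Solving the tridiagonal system: σ_0 = 0, σ_1 = 6/5, σ_2 = -33/10, σ_3 = 0.
On [2, 4], with S_1(t) = a_1 + b_1·(t - 2) + c_1·(t - 2)² + d_1·(t - 2)³: c_1 = σ_1/2 = 3/5, d_1 = (σ_2 - σ_1)/(6h_1) = -3/8, b_1 = Δ_1 - h_1(2σ_1 + σ_2)/6 = 23/10.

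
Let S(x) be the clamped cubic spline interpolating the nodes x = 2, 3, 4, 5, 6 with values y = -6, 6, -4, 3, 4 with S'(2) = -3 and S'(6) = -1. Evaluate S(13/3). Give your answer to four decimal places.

-3.4815

With m_i denoting the second derivative at x_i, h_i = 1, 1, 1, 1, and Δ_i = (y_(i+1) − y_i)/h_i = 12, -10, 7, 1:
  1·m_0 + 4·m_1 + 1·m_2 = 6(Δ_1 - Δ_0) = -132
  1·m_1 + 4·m_2 + 1·m_3 = 6(Δ_2 - Δ_1) = 102
  1·m_2 + 4·m_3 + 1·m_4 = 6(Δ_3 - Δ_2) = -36
Clamped end conditions give two more equations: 2h_0·m_0 + h_0·m_1 = 6(Δ_0 - S'(2)) = 90 and h_3·m_3 + 2h_3·m_4 = 6(S'(6) - Δ_3) = -12.
Solving: m_0 = 77, m_1 = -64, m_2 = 47, m_3 = -22, m_4 = 5.
On [4, 5], S(x) = -4 - 5·(x - 4) + 47/2·(x - 4)² - 23/2·(x - 4)³.
With (x - 4) = 1/3: S(13/3) = -94/27.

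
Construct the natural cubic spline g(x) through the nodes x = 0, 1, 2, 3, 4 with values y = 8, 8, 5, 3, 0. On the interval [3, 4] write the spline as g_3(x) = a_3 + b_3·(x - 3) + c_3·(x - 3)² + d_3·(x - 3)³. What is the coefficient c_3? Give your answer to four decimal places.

With M_i denoting the second derivative at x_i, h_i = 1, 1, 1, 1, and Δ_i = (y_(i+1) − y_i)/h_i = 0, -3, -2, -3:
  1·M_0 + 4·M_1 + 1·M_2 = 6(Δ_1 - Δ_0) = -18
  1·M_1 + 4·M_2 + 1·M_3 = 6(Δ_2 - Δ_1) = 6
  1·M_2 + 4·M_3 + 1·M_4 = 6(Δ_3 - Δ_2) = -6
Natural end conditions: M_0 = M_4 = 0.
Forward elimination and back-substitution give M_0 = 0, M_1 = -75/14, M_2 = 24/7, M_3 = -33/14, M_4 = 0.
On [3, 4], with g_3(x) = a_3 + b_3·(x - 3) + c_3·(x - 3)² + d_3·(x - 3)³: c_3 = M_3/2 = -33/28, d_3 = (M_4 - M_3)/(6h_3) = 11/28, b_3 = Δ_3 - h_3(2M_3 + M_4)/6 = -31/14.

-1.1786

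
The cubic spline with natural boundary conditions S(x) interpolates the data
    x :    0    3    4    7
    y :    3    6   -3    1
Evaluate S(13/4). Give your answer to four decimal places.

3.8757

With m_i denoting the second derivative at x_i, h_i = 3, 1, 3, and Δ_i = (y_(i+1) − y_i)/h_i = 1, -9, 4/3:
  3·m_0 + 8·m_1 + 1·m_2 = 6(Δ_1 - Δ_0) = -60
  1·m_1 + 8·m_2 + 3·m_3 = 6(Δ_2 - Δ_1) = 62
Natural end conditions: m_0 = m_3 = 0.
Solving: m_0 = 0, m_1 = -542/63, m_2 = 556/63, m_3 = 0.
On [3, 4], S(x) = 6 - 479/63·(x - 3) - 271/63·(x - 3)² + 61/21·(x - 3)³.
With (x - 3) = 1/4: S(13/4) = 5209/1344.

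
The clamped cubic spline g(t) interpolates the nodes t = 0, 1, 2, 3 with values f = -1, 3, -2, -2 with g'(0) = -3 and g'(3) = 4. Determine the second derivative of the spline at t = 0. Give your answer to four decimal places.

Let M_i = g''(x_i). Step sizes h_i = 1, 1, 1; slopes of the chords Δ_i = (y_(i+1) - y_i)/h_i = 4, -5, 0.
  1·M_0 + 4·M_1 + 1·M_2 = 6(Δ_1 - Δ_0) = -54
  1·M_1 + 4·M_2 + 1·M_3 = 6(Δ_2 - Δ_1) = 30
Clamped end conditions give two more equations: 2h_0·M_0 + h_0·M_1 = 6(Δ_0 - g'(0)) = 42 and h_2·M_2 + 2h_2·M_3 = 6(g'(3) - Δ_2) = 24.
Forward elimination and back-substitution give M_0 = 502/15, M_1 = -374/15, M_2 = 184/15, M_3 = 88/15.

33.4667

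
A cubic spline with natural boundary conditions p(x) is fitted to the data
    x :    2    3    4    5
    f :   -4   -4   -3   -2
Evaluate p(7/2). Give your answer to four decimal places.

With σ_i denoting the second derivative at x_i, h_i = 1, 1, 1, and Δ_i = (y_(i+1) − y_i)/h_i = 0, 1, 1:
  1·σ_0 + 4·σ_1 + 1·σ_2 = 6(Δ_1 - Δ_0) = 6
  1·σ_1 + 4·σ_2 + 1·σ_3 = 6(Δ_2 - Δ_1) = 0
Natural end conditions: σ_0 = σ_3 = 0.
Hence σ_0 = 0, σ_1 = 8/5, σ_2 = -2/5, σ_3 = 0.
On [3, 4], p(x) = -4 + 8/15·(x - 3) + 4/5·(x - 3)² - 1/3·(x - 3)³.
With (x - 3) = 1/2: p(7/2) = -143/40.

-3.5750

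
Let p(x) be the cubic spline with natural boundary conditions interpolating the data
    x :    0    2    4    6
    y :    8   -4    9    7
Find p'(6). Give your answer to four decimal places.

-3.8333

Write M_i for p''(x_i). With h_i = 2, 2, 2 and divided differences Δ_i = -6, 13/2, -1, the continuity of p' gives the tridiagonal system
  2·M_0 + 8·M_1 + 2·M_2 = 6(Δ_1 - Δ_0) = 75
  2·M_1 + 8·M_2 + 2·M_3 = 6(Δ_2 - Δ_1) = -45
Natural end conditions: M_0 = M_3 = 0.
Solving: M_0 = 0, M_1 = 23/2, M_2 = -17/2, M_3 = 0.
On [4, 6], p'(x) = b_2 + 2c_2·(x - 4) + 3d_2·(x - 4)² with b_2 = Δ_2 - h_2(2M_2 + M_3)/6 = 14/3, c_2 = M_2/2 = -17/4, d_2 = (M_3 - M_2)/(6h_2) = 17/24. So p'(6) = -23/6.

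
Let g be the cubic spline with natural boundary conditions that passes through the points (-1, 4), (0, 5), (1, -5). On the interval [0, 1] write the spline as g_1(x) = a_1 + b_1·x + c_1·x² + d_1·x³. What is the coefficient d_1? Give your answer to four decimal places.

2.7500

Write M_i for g''(x_i). With h_i = 1, 1 and divided differences Δ_i = 1, -10, the continuity of g' gives the tridiagonal system
  1·M_0 + 4·M_1 + 1·M_2 = 6(Δ_1 - Δ_0) = -66
Natural end conditions: M_0 = M_2 = 0.
Solving: M_0 = 0, M_1 = -33/2, M_2 = 0.
On [0, 1], with g_1(x) = a_1 + b_1·x + c_1·x² + d_1·x³: c_1 = M_1/2 = -33/4, d_1 = (M_2 - M_1)/(6h_1) = 11/4, b_1 = Δ_1 - h_1(2M_1 + M_2)/6 = -9/2.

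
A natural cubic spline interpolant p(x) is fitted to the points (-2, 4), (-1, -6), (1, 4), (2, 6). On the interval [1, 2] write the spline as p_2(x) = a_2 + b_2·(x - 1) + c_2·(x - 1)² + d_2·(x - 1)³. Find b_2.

5

Put M_i = p'' at the i-th knot. Here h = (1, 2, 1) and Δ = (-10, 5, 2), so the interior equations h_(i-1)·M_(i-1) + 2(h_(i-1)+h_i)·M_i + h_i·M_(i+1) = 6(Δ_i − Δ_(i-1)) read
  1·M_0 + 6·M_1 + 2·M_2 = 6(Δ_1 - Δ_0) = 90
  2·M_1 + 6·M_2 + 1·M_3 = 6(Δ_2 - Δ_1) = -18
Natural end conditions: M_0 = M_3 = 0.
Hence M_0 = 0, M_1 = 18, M_2 = -9, M_3 = 0.
On [1, 2], with p_2(x) = a_2 + b_2·(x - 1) + c_2·(x - 1)² + d_2·(x - 1)³: c_2 = M_2/2 = -9/2, d_2 = (M_3 - M_2)/(6h_2) = 3/2, b_2 = Δ_2 - h_2(2M_2 + M_3)/6 = 5.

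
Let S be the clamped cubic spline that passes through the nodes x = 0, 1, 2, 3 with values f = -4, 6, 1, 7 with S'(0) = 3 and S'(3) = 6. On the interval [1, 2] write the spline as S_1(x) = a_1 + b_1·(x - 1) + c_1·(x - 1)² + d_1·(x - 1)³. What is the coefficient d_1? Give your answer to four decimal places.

With m_i denoting the second derivative at x_i, h_i = 1, 1, 1, and Δ_i = (y_(i+1) − y_i)/h_i = 10, -5, 6:
  1·m_0 + 4·m_1 + 1·m_2 = 6(Δ_1 - Δ_0) = -90
  1·m_1 + 4·m_2 + 1·m_3 = 6(Δ_2 - Δ_1) = 66
Clamped end conditions give two more equations: 2h_0·m_0 + h_0·m_1 = 6(Δ_0 - S'(0)) = 42 and h_2·m_2 + 2h_2·m_3 = 6(S'(3) - Δ_2) = 0.
Hence m_0 = 206/5, m_1 = -202/5, m_2 = 152/5, m_3 = -76/5.
On [1, 2], with S_1(x) = a_1 + b_1·(x - 1) + c_1·(x - 1)² + d_1·(x - 1)³: c_1 = m_1/2 = -101/5, d_1 = (m_2 - m_1)/(6h_1) = 59/5, b_1 = Δ_1 - h_1(2m_1 + m_2)/6 = 17/5.

11.8000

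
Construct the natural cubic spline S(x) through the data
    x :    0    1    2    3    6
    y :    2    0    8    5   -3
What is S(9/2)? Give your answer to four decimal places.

-0.7166

Let σ_i = S''(x_i). Step sizes h_i = 1, 1, 1, 3; slopes of the chords Δ_i = (y_(i+1) - y_i)/h_i = -2, 8, -3, -8/3.
  1·σ_0 + 4·σ_1 + 1·σ_2 = 6(Δ_1 - Δ_0) = 60
  1·σ_1 + 4·σ_2 + 1·σ_3 = 6(Δ_2 - Δ_1) = -66
  1·σ_2 + 8·σ_3 + 3·σ_4 = 6(Δ_3 - Δ_2) = 2
Natural end conditions: σ_0 = σ_4 = 0.
Hence σ_0 = 0, σ_1 = 1195/58, σ_2 = -650/29, σ_3 = 177/58, σ_4 = 0.
On [3, 6], S(x) = 5 - 995/174·(x - 3) + 177/116·(x - 3)² - 59/348·(x - 3)³.
With (x - 3) = 3/2: S(9/2) = -665/928.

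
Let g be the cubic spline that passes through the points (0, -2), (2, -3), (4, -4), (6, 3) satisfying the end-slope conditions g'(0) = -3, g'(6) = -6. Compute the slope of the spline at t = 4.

4

With σ_i denoting the second derivative at x_i, h_i = 2, 2, 2, and Δ_i = (y_(i+1) − y_i)/h_i = -1/2, -1/2, 7/2:
  2·σ_0 + 8·σ_1 + 2·σ_2 = 6(Δ_1 - Δ_0) = 0
  2·σ_1 + 8·σ_2 + 2·σ_3 = 6(Δ_2 - Δ_1) = 24
Clamped end conditions give two more equations: 2h_0·σ_0 + h_0·σ_1 = 6(Δ_0 - g'(0)) = 15 and h_2·σ_2 + 2h_2·σ_3 = 6(g'(6) - Δ_2) = -57.
Solving the tridiagonal system: σ_0 = 11/2, σ_1 = -7/2, σ_2 = 17/2, σ_3 = -37/2.
On [4, 6], g'(t) = b_2 + 2c_2·(t - 4) + 3d_2·(t - 4)² with b_2 = Δ_2 - h_2(2σ_2 + σ_3)/6 = 4, c_2 = σ_2/2 = 17/4, d_2 = (σ_3 - σ_2)/(6h_2) = -9/4. So g'(4) = 4.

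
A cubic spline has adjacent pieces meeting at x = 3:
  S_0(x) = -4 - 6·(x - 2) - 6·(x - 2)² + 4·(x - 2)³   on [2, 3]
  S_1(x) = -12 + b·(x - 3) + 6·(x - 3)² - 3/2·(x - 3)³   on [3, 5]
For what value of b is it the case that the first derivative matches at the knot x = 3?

S_0'(x) = -6 - 12·(x - 2) + 12·(x - 2)², so S_0'(3) = -6. On the right, S_1'(3) = b, so b = -6.

-6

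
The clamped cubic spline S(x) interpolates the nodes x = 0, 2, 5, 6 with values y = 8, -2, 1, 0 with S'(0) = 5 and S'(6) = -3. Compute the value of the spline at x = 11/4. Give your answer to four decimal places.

-4.0517

Let m_i = S''(x_i). Step sizes h_i = 2, 3, 1; slopes of the chords Δ_i = (y_(i+1) - y_i)/h_i = -5, 1, -1.
  2·m_0 + 10·m_1 + 3·m_2 = 6(Δ_1 - Δ_0) = 36
  3·m_1 + 8·m_2 + 1·m_3 = 6(Δ_2 - Δ_1) = -12
Clamped end conditions give two more equations: 2h_0·m_0 + h_0·m_1 = 6(Δ_0 - S'(0)) = -60 and h_2·m_2 + 2h_2·m_3 = 6(S'(6) - Δ_2) = -12.
Solving: m_0 = -252/13, m_1 = 114/13, m_2 = -56/13, m_3 = -50/13.
On [2, 5], S(x) = -2 - 73/13·(x - 2) + 57/13·(x - 2)² - 85/117·(x - 2)³.
With (x - 2) = 3/4: S(11/4) = -3371/832.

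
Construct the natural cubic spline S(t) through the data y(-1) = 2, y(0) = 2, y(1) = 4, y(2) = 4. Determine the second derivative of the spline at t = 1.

With m_i denoting the second derivative at x_i, h_i = 1, 1, 1, and Δ_i = (y_(i+1) − y_i)/h_i = 0, 2, 0:
  1·m_0 + 4·m_1 + 1·m_2 = 6(Δ_1 - Δ_0) = 12
  1·m_1 + 4·m_2 + 1·m_3 = 6(Δ_2 - Δ_1) = -12
Natural end conditions: m_0 = m_3 = 0.
Forward elimination and back-substitution give m_0 = 0, m_1 = 4, m_2 = -4, m_3 = 0.

-4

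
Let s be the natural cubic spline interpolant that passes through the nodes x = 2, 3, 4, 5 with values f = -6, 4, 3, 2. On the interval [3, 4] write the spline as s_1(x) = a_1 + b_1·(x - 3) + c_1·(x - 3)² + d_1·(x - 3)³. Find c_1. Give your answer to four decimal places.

-8.8000

Put M_i = s'' at the i-th knot. Here h = (1, 1, 1) and Δ = (10, -1, -1), so the interior equations h_(i-1)·M_(i-1) + 2(h_(i-1)+h_i)·M_i + h_i·M_(i+1) = 6(Δ_i − Δ_(i-1)) read
  1·M_0 + 4·M_1 + 1·M_2 = 6(Δ_1 - Δ_0) = -66
  1·M_1 + 4·M_2 + 1·M_3 = 6(Δ_2 - Δ_1) = 0
Natural end conditions: M_0 = M_3 = 0.
Solving the tridiagonal system: M_0 = 0, M_1 = -88/5, M_2 = 22/5, M_3 = 0.
On [3, 4], with s_1(x) = a_1 + b_1·(x - 3) + c_1·(x - 3)² + d_1·(x - 3)³: c_1 = M_1/2 = -44/5, d_1 = (M_2 - M_1)/(6h_1) = 11/3, b_1 = Δ_1 - h_1(2M_1 + M_2)/6 = 62/15.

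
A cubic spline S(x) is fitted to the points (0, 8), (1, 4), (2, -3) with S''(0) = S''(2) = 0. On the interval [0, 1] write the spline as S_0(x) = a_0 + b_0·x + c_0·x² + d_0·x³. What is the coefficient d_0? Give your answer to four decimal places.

Let σ_i = S''(x_i). Step sizes h_i = 1, 1; slopes of the chords Δ_i = (y_(i+1) - y_i)/h_i = -4, -7.
  1·σ_0 + 4·σ_1 + 1·σ_2 = 6(Δ_1 - Δ_0) = -18
Natural end conditions: σ_0 = σ_2 = 0.
Solving: σ_0 = 0, σ_1 = -9/2, σ_2 = 0.
On [0, 1], with S_0(x) = a_0 + b_0·x + c_0·x² + d_0·x³: c_0 = σ_0/2 = 0, d_0 = (σ_1 - σ_0)/(6h_0) = -3/4, b_0 = Δ_0 - h_0(2σ_0 + σ_1)/6 = -13/4.

-0.7500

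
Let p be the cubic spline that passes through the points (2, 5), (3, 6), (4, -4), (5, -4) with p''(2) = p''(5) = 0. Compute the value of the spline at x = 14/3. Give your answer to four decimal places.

Put m_i = p'' at the i-th knot. Here h = (1, 1, 1) and Δ = (1, -10, 0), so the interior equations h_(i-1)·m_(i-1) + 2(h_(i-1)+h_i)·m_i + h_i·m_(i+1) = 6(Δ_i − Δ_(i-1)) read
  1·m_0 + 4·m_1 + 1·m_2 = 6(Δ_1 - Δ_0) = -66
  1·m_1 + 4·m_2 + 1·m_3 = 6(Δ_2 - Δ_1) = 60
Natural end conditions: m_0 = m_3 = 0.
Hence m_0 = 0, m_1 = -108/5, m_2 = 102/5, m_3 = 0.
On [4, 5], p(x) = -4 - 34/5·(x - 4) + 51/5·(x - 4)² - 17/5·(x - 4)³.
With (x - 4) = 2/3: p(14/3) = -676/135.

-5.0074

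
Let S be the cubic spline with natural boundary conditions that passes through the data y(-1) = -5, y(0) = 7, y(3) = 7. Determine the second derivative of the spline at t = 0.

-9

Write M_i for S''(x_i). With h_i = 1, 3 and divided differences Δ_i = 12, 0, the continuity of S' gives the tridiagonal system
  1·M_0 + 8·M_1 + 3·M_2 = 6(Δ_1 - Δ_0) = -72
Natural end conditions: M_0 = M_2 = 0.
Solving the tridiagonal system: M_0 = 0, M_1 = -9, M_2 = 0.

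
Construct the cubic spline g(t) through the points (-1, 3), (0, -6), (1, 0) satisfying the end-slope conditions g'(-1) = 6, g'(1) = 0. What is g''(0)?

Write m_i for g''(x_i). With h_i = 1, 1 and divided differences Δ_i = -9, 6, the continuity of g' gives the tridiagonal system
  1·m_0 + 4·m_1 + 1·m_2 = 6(Δ_1 - Δ_0) = 90
Clamped end conditions give two more equations: 2h_0·m_0 + h_0·m_1 = 6(Δ_0 - g'(-1)) = -90 and h_1·m_1 + 2h_1·m_2 = 6(g'(1) - Δ_1) = -36.
Hence m_0 = -141/2, m_1 = 51, m_2 = -87/2.

51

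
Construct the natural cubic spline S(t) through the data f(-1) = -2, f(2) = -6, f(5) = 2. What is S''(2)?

Let σ_i = S''(x_i). Step sizes h_i = 3, 3; slopes of the chords Δ_i = (y_(i+1) - y_i)/h_i = -4/3, 8/3.
  3·σ_0 + 12·σ_1 + 3·σ_2 = 6(Δ_1 - Δ_0) = 24
Natural end conditions: σ_0 = σ_2 = 0.
Forward elimination and back-substitution give σ_0 = 0, σ_1 = 2, σ_2 = 0.

2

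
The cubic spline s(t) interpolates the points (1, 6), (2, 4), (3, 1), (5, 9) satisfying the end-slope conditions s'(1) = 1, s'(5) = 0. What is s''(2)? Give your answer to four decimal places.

-2.3636

Let σ_i = s''(x_i). Step sizes h_i = 1, 1, 2; slopes of the chords Δ_i = (y_(i+1) - y_i)/h_i = -2, -3, 4.
  1·σ_0 + 4·σ_1 + 1·σ_2 = 6(Δ_1 - Δ_0) = -6
  1·σ_1 + 6·σ_2 + 2·σ_3 = 6(Δ_2 - Δ_1) = 42
Clamped end conditions give two more equations: 2h_0·σ_0 + h_0·σ_1 = 6(Δ_0 - s'(1)) = -18 and h_2·σ_2 + 2h_2·σ_3 = 6(s'(5) - Δ_2) = -24.
Solving: σ_0 = -86/11, σ_1 = -26/11, σ_2 = 124/11, σ_3 = -128/11.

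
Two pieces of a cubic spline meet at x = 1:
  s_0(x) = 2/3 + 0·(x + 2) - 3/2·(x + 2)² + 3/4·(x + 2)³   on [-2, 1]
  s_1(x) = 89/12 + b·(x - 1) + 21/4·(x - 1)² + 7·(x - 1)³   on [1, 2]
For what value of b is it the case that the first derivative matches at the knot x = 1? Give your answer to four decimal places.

s_0'(x) = 0 - 3·(x + 2) + 9/4·(x + 2)², so s_0'(1) = 45/4. On the right, s_1'(1) = b, so b = 45/4.

11.2500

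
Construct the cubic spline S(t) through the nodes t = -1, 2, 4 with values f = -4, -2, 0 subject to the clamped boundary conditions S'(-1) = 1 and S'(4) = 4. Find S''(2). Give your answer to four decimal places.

Let M_i = S''(x_i). Step sizes h_i = 3, 2; slopes of the chords Δ_i = (y_(i+1) - y_i)/h_i = 2/3, 1.
  3·M_0 + 10·M_1 + 2·M_2 = 6(Δ_1 - Δ_0) = 2
Clamped end conditions give two more equations: 2h_0·M_0 + h_0·M_1 = 6(Δ_0 - S'(-1)) = -2 and h_1·M_1 + 2h_1·M_2 = 6(S'(4) - Δ_1) = 18.
Solving the tridiagonal system: M_0 = 1/15, M_1 = -4/5, M_2 = 49/10.

-0.8000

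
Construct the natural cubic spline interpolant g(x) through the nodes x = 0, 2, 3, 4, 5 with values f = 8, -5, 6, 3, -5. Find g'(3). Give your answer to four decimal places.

Put M_i = g'' at the i-th knot. Here h = (2, 1, 1, 1) and Δ = (-13/2, 11, -3, -8), so the interior equations h_(i-1)·M_(i-1) + 2(h_(i-1)+h_i)·M_i + h_i·M_(i+1) = 6(Δ_i − Δ_(i-1)) read
  2·M_0 + 6·M_1 + 1·M_2 = 6(Δ_1 - Δ_0) = 105
  1·M_1 + 4·M_2 + 1·M_3 = 6(Δ_2 - Δ_1) = -84
  1·M_2 + 4·M_3 + 1·M_4 = 6(Δ_3 - Δ_2) = -30
Natural end conditions: M_0 = M_4 = 0.
Forward elimination and back-substitution give M_0 = 0, M_1 = 1881/86, M_2 = -1128/43, M_3 = -81/86, M_4 = 0.
On [3, 4], g'(x) = b_2 + 2c_2·(x - 3) + 3d_2·(x - 3)² with b_2 = Δ_2 - h_2(2M_2 + M_3)/6 = 1015/172, c_2 = M_2/2 = -564/43, d_2 = (M_3 - M_2)/(6h_2) = 725/172. So g'(3) = 1015/172.

5.9012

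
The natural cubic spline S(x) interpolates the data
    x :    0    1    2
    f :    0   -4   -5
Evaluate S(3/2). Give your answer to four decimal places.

Let M_i = S''(x_i). Step sizes h_i = 1, 1; slopes of the chords Δ_i = (y_(i+1) - y_i)/h_i = -4, -1.
  1·M_0 + 4·M_1 + 1·M_2 = 6(Δ_1 - Δ_0) = 18
Natural end conditions: M_0 = M_2 = 0.
Forward elimination and back-substitution give M_0 = 0, M_1 = 9/2, M_2 = 0.
On [1, 2], S(x) = -4 - 5/2·(x - 1) + 9/4·(x - 1)² - 3/4·(x - 1)³.
With (x - 1) = 1/2: S(3/2) = -153/32.

-4.7813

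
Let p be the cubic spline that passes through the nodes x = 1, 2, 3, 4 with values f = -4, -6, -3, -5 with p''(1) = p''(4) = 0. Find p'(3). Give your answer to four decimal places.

Write σ_i for p''(x_i). With h_i = 1, 1, 1 and divided differences Δ_i = -2, 3, -2, the continuity of p' gives the tridiagonal system
  1·σ_0 + 4·σ_1 + 1·σ_2 = 6(Δ_1 - Δ_0) = 30
  1·σ_1 + 4·σ_2 + 1·σ_3 = 6(Δ_2 - Δ_1) = -30
Natural end conditions: σ_0 = σ_3 = 0.
Solving the tridiagonal system: σ_0 = 0, σ_1 = 10, σ_2 = -10, σ_3 = 0.
On [3, 4], p'(x) = b_2 + 2c_2·(x - 3) + 3d_2·(x - 3)² with b_2 = Δ_2 - h_2(2σ_2 + σ_3)/6 = 4/3, c_2 = σ_2/2 = -5, d_2 = (σ_3 - σ_2)/(6h_2) = 5/3. So p'(3) = 4/3.

1.3333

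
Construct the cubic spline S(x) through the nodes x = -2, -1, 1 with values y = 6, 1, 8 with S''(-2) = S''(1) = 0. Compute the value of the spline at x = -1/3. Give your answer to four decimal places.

Let σ_i = S''(x_i). Step sizes h_i = 1, 2; slopes of the chords Δ_i = (y_(i+1) - y_i)/h_i = -5, 7/2.
  1·σ_0 + 6·σ_1 + 2·σ_2 = 6(Δ_1 - Δ_0) = 51
Natural end conditions: σ_0 = σ_2 = 0.
Solving: σ_0 = 0, σ_1 = 17/2, σ_2 = 0.
On [-1, 1], S(x) = 1 - 13/6·(x + 1) + 17/4·(x + 1)² - 17/24·(x + 1)³.
With (x + 1) = 2/3: S(-1/3) = 100/81.

1.2346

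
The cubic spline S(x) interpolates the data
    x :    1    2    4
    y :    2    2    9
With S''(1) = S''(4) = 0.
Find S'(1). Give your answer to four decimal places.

Write M_i for S''(x_i). With h_i = 1, 2 and divided differences Δ_i = 0, 7/2, the continuity of S' gives the tridiagonal system
  1·M_0 + 6·M_1 + 2·M_2 = 6(Δ_1 - Δ_0) = 21
Natural end conditions: M_0 = M_2 = 0.
Hence M_0 = 0, M_1 = 7/2, M_2 = 0.
On [1, 2], S'(x) = b_0 + 2c_0·(x - 1) + 3d_0·(x - 1)² with b_0 = Δ_0 - h_0(2M_0 + M_1)/6 = -7/12, c_0 = M_0/2 = 0, d_0 = (M_1 - M_0)/(6h_0) = 7/12. So S'(1) = -7/12.

-0.5833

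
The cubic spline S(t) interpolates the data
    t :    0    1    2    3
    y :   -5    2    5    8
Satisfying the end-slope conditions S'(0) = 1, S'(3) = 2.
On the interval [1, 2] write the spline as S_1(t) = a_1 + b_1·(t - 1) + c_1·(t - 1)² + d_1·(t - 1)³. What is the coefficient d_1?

Let m_i = S''(x_i). Step sizes h_i = 1, 1, 1; slopes of the chords Δ_i = (y_(i+1) - y_i)/h_i = 7, 3, 3.
  1·m_0 + 4·m_1 + 1·m_2 = 6(Δ_1 - Δ_0) = -24
  1·m_1 + 4·m_2 + 1·m_3 = 6(Δ_2 - Δ_1) = 0
Clamped end conditions give two more equations: 2h_0·m_0 + h_0·m_1 = 6(Δ_0 - S'(0)) = 36 and h_2·m_2 + 2h_2·m_3 = 6(S'(3) - Δ_2) = -6.
Hence m_0 = 74/3, m_1 = -40/3, m_2 = 14/3, m_3 = -16/3.
On [1, 2], with S_1(t) = a_1 + b_1·(t - 1) + c_1·(t - 1)² + d_1·(t - 1)³: c_1 = m_1/2 = -20/3, d_1 = (m_2 - m_1)/(6h_1) = 3, b_1 = Δ_1 - h_1(2m_1 + m_2)/6 = 20/3.

3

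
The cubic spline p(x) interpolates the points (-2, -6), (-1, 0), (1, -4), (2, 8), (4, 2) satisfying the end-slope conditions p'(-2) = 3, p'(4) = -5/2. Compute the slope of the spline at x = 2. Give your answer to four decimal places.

Write σ_i for p''(x_i). With h_i = 1, 2, 1, 2 and divided differences Δ_i = 6, -2, 12, -3, the continuity of p' gives the tridiagonal system
  1·σ_0 + 6·σ_1 + 2·σ_2 = 6(Δ_1 - Δ_0) = -48
  2·σ_1 + 6·σ_2 + 1·σ_3 = 6(Δ_2 - Δ_1) = 84
  1·σ_2 + 6·σ_3 + 2·σ_4 = 6(Δ_3 - Δ_2) = -90
Clamped end conditions give two more equations: 2h_0·σ_0 + h_0·σ_1 = 6(Δ_0 - p'(-2)) = 18 and h_3·σ_3 + 2h_3·σ_4 = 6(p'(4) - Δ_3) = 3.
Forward elimination and back-substitution give σ_0 = 1729/93, σ_1 = -1784/93, σ_2 = 4511/186, σ_3 = -2153/93, σ_4 = 4585/372.
On [2, 4], p'(x) = b_3 + 2c_3·(x - 2) + 3d_3·(x - 2)² with b_3 = Δ_3 - h_3(2σ_3 + σ_4)/6 = 3097/372, c_3 = σ_3/2 = -2153/186, d_3 = (σ_4 - σ_3)/(6h_3) = 4399/1488. So p'(2) = 3097/372.

8.3253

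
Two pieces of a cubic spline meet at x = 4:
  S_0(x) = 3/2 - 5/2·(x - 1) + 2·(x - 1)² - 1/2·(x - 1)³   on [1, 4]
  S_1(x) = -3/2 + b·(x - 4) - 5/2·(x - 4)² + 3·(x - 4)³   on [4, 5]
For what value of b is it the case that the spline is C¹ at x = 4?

-4

S_0'(x) = -5/2 + 4·(x - 1) - 3/2·(x - 1)², so S_0'(4) = -4. On the right, S_1'(4) = b, so b = -4.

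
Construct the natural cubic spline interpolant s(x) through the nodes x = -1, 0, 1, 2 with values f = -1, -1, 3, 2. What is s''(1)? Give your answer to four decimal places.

Put m_i = s'' at the i-th knot. Here h = (1, 1, 1) and Δ = (0, 4, -1), so the interior equations h_(i-1)·m_(i-1) + 2(h_(i-1)+h_i)·m_i + h_i·m_(i+1) = 6(Δ_i − Δ_(i-1)) read
  1·m_0 + 4·m_1 + 1·m_2 = 6(Δ_1 - Δ_0) = 24
  1·m_1 + 4·m_2 + 1·m_3 = 6(Δ_2 - Δ_1) = -30
Natural end conditions: m_0 = m_3 = 0.
Solving the tridiagonal system: m_0 = 0, m_1 = 42/5, m_2 = -48/5, m_3 = 0.

-9.6000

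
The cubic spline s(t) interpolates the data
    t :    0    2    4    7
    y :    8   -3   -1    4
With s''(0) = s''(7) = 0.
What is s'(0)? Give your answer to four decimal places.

Let m_i = s''(x_i). Step sizes h_i = 2, 2, 3; slopes of the chords Δ_i = (y_(i+1) - y_i)/h_i = -11/2, 1, 5/3.
  2·m_0 + 8·m_1 + 2·m_2 = 6(Δ_1 - Δ_0) = 39
  2·m_1 + 10·m_2 + 3·m_3 = 6(Δ_2 - Δ_1) = 4
Natural end conditions: m_0 = m_3 = 0.
Forward elimination and back-substitution give m_0 = 0, m_1 = 191/38, m_2 = -23/38, m_3 = 0.
On [0, 2], s'(t) = b_0 + 2c_0·t + 3d_0·t² with b_0 = Δ_0 - h_0(2m_0 + m_1)/6 = -409/57, c_0 = m_0/2 = 0, d_0 = (m_1 - m_0)/(6h_0) = 191/456. So s'(0) = -409/57.

-7.1754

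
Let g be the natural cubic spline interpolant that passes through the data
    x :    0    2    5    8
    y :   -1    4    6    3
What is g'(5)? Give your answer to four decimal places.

-0.3964

With m_i denoting the second derivative at x_i, h_i = 2, 3, 3, and Δ_i = (y_(i+1) − y_i)/h_i = 5/2, 2/3, -1:
  2·m_0 + 10·m_1 + 3·m_2 = 6(Δ_1 - Δ_0) = -11
  3·m_1 + 12·m_2 + 3·m_3 = 6(Δ_2 - Δ_1) = -10
Natural end conditions: m_0 = m_3 = 0.
Solving the tridiagonal system: m_0 = 0, m_1 = -34/37, m_2 = -67/111, m_3 = 0.
On [5, 8], g'(x) = b_2 + 2c_2·(x - 5) + 3d_2·(x - 5)² with b_2 = Δ_2 - h_2(2m_2 + m_3)/6 = -44/111, c_2 = m_2/2 = -67/222, d_2 = (m_3 - m_2)/(6h_2) = 67/1998. So g'(5) = -44/111.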